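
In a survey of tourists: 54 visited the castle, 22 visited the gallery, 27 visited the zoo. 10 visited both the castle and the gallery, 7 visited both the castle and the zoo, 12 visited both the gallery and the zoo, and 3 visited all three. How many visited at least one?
|A∪B∪C| = 54+22+27-10-7-12+3 = 77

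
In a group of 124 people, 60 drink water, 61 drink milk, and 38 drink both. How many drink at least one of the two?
|A∪B| = |A| + |B| - |A∩B| = 60 + 61 - 38 = 83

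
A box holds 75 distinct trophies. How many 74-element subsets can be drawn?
C(75,74) = 75!/(74!×1!) = 75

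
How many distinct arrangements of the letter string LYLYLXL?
7! / (4! × 1! × 2!) = 105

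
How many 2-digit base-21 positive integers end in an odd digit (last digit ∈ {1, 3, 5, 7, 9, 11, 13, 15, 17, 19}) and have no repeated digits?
Last∈{1,3,5,7,9,11,13,15,17,19}. Last=0: 0. Last nonzero: 10×19×P(19,0) = 190. Total = 190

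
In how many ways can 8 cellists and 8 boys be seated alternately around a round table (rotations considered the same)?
Fix one of the cellists: (8-1)! ways for the remaining cellists, × 8! ways for the boys = 5040 × 40320 = 203212800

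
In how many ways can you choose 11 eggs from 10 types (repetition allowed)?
C(11+10-1, 10-1) = C(20, 9) = 167960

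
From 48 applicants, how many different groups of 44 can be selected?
C(48,44) = 48!/(44!×4!) = 194580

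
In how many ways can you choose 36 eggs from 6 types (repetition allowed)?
C(36+6-1, 6-1) = C(41, 5) = 749398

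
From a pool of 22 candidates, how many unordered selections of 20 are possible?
C(22,20) = 22!/(20!×2!) = 231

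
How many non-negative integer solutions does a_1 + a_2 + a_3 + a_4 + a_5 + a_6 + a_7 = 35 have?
C(35+7-1, 7-1) = C(41, 6) = 4496388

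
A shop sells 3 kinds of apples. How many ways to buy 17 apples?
C(17+3-1, 3-1) = C(19, 2) = 171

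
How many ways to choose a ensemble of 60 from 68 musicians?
C(68,60) = 68!/(60!×8!) = 7392009768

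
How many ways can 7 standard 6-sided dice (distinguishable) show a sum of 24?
Coefficient of x^24 in (x + x² + ... + x^6)^7. By inclusion-exclusion on dice exceeding 6: Σ_j (-1)^j C(7,j)·C(24-1-6j, 6) = C(7,0)·C(23,6) - C(7,1)·C(17,6) + C(7,2)·C(11,6) = 1·100947 - 7·12376 + 21·462 = 24017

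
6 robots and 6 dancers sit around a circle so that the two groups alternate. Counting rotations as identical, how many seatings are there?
Fix one of the robots: (6-1)! ways for the remaining robots, × 6! ways for the dancers = 120 × 720 = 86400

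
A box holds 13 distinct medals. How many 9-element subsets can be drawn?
C(13,9) = 13!/(9!×4!) = 715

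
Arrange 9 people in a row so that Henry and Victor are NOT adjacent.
Total - adjacent = 9! - (9-1)!×2 = 362880 - 80640 = 282240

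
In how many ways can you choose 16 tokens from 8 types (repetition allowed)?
C(16+8-1, 8-1) = C(23, 7) = 245157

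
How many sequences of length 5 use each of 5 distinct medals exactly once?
5! = 120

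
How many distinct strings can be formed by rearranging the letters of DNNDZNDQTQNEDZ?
14! / (1! × 2! × 4! × 2! × 1! × 4!) = 37837800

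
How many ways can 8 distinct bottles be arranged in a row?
8! = 40320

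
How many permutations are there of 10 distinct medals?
10! = 3628800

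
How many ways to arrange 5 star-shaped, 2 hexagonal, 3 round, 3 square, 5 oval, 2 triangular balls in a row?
20! / (5! × 2! × 3! × 3! × 5! × 2!) = 1173274502400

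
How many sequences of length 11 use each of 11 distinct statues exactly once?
11! = 39916800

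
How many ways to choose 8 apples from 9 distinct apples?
C(9,8) = 9!/(8!×1!) = 9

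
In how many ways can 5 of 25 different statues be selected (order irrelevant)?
C(25,5) = 25!/(5!×20!) = 53130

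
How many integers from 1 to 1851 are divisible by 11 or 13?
⌊1851/11⌋ + ⌊1851/13⌋ - ⌊1851/143⌋ = 168 + 142 - 12 = 298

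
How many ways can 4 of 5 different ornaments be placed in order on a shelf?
P(5,4) = 5!/(5-4)! = 120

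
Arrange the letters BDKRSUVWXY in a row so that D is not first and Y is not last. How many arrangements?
By inclusion-exclusion: 10! - 2×(10-1)! + (10-2)! = 3628800 - 725760 + 40320 = 2943360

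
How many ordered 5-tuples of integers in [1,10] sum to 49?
Coefficient of x^49 in (x + x² + ... + x^10)^5. By inclusion-exclusion on dice exceeding 10: Σ_j (-1)^j C(5,j)·C(49-1-10j, 4) = C(5,0)·C(48,4) - C(5,1)·C(38,4) + C(5,2)·C(28,4) - C(5,3)·C(18,4) + C(5,4)·C(8,4) = 1·194580 - 5·73815 + 10·20475 - 10·3060 + 5·70 = 5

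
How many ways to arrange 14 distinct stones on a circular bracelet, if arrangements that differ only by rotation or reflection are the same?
(14-1)!/2 = 6227020800/2 = 3113510400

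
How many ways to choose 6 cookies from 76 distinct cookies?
C(76,6) = 76!/(6!×70!) = 218618940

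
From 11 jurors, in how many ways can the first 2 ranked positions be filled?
P(11,2) = 11!/(11-2)! = 110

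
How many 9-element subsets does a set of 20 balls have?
C(20,9) = 20!/(9!×11!) = 167960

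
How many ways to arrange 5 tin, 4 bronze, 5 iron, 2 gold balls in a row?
16! / (5! × 4! × 5! × 2!) = 30270240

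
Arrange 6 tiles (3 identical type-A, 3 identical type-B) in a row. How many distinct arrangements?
6! / (3! × 3!) = 20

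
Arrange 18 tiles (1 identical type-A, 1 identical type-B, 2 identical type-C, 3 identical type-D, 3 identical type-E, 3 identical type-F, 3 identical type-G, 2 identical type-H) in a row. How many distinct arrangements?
18! / (1! × 1! × 2! × 3! × 3! × 3! × 3! × 2!) = 1235025792000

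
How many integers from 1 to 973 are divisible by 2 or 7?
⌊973/2⌋ + ⌊973/7⌋ - ⌊973/14⌋ = 486 + 139 - 69 = 556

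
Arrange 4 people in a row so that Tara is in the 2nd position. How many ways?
Fix one position: (4-1)! = 6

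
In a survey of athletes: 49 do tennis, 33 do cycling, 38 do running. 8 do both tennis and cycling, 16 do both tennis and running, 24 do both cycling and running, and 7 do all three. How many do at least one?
|A∪B∪C| = 49+33+38-8-16-24+7 = 79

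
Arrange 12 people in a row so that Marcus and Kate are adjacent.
Treat as block: (12-1)! × 2! = 39916800 × 2 = 79833600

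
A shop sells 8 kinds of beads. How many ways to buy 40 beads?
C(40+8-1, 8-1) = C(47, 7) = 62891499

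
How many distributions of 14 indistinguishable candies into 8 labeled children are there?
C(14+8-1, 8-1) = C(21, 7) = 116280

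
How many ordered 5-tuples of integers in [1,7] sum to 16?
Coefficient of x^16 in (x + x² + ... + x^7)^5. By inclusion-exclusion on dice exceeding 7: Σ_j (-1)^j C(5,j)·C(16-1-7j, 4) = C(5,0)·C(15,4) - C(5,1)·C(8,4) = 1·1365 - 5·70 = 1015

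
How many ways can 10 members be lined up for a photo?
10! = 3628800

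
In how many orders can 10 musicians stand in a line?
10! = 3628800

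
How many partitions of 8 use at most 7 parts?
By conjugation, equals partitions of 8 into parts ≤ 7. Let r_j(i) = number of partitions of i into parts ≤ j, for i = 0..8. r_1(i) = 1 for all i; r_j(i) = r_{j-1}(i) + r_j(i-j). Rows j = 2..7: ≤2: 1 1 2 2 3 3 4 4 5; ≤3: 1 1 2 3 4 5 7 8 10; ≤4: 1 1 2 3 5 6 9 11 15; ≤5: 1 1 2 3 5 7 10 13 18; ≤6: 1 1 2 3 5 7 11 14 20; ≤7: 1 1 2 3 5 7 11 15 21. r_7(8) = 21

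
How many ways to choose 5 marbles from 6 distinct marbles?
C(6,5) = 6!/(5!×1!) = 6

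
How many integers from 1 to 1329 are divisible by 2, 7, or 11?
⌊1329/2⌋+⌊1329/7⌋+⌊1329/11⌋ - ⌊1329/14⌋-⌊1329/22⌋-⌊1329/77⌋ + ⌊1329/154⌋ = 664+189+120 - 94-60-17 + 8 = 810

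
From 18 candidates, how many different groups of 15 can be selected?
C(18,15) = 18!/(15!×3!) = 816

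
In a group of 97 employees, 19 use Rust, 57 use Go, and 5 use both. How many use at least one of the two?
|A∪B| = |A| + |B| - |A∩B| = 19 + 57 - 5 = 71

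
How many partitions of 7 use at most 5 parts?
By conjugation, equals partitions of 7 into parts ≤ 5. Let r_j(i) = number of partitions of i into parts ≤ j, for i = 0..7. r_1(i) = 1 for all i; r_j(i) = r_{j-1}(i) + r_j(i-j). Rows j = 2..5: ≤2: 1 1 2 2 3 3 4 4; ≤3: 1 1 2 3 4 5 7 8; ≤4: 1 1 2 3 5 6 9 11; ≤5: 1 1 2 3 5 7 10 13. r_5(7) = 13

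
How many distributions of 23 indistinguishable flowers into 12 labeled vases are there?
C(23+12-1, 12-1) = C(34, 11) = 286097760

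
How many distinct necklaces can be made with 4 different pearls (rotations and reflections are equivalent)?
(4-1)!/2 = 6/2 = 3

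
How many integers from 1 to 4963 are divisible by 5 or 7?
⌊4963/5⌋ + ⌊4963/7⌋ - ⌊4963/35⌋ = 992 + 709 - 141 = 1560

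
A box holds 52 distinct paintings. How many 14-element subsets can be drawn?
C(52,14) = 52!/(14!×38!) = 1768966344600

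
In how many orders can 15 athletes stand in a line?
15! = 1307674368000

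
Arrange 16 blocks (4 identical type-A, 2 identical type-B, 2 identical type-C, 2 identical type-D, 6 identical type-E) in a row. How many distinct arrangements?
16! / (4! × 2! × 2! × 2! × 6!) = 151351200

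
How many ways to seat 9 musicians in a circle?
Circular: fix one position, arrange the rest. (9-1)! = 40320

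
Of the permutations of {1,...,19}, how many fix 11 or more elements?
Exactly j fixed points: C(19,j)·!(19-j); sum over j ≥ 11 (derangement numbers via !m = (m-1)·(!(m-1) + !(m-2)): !0..!8 = 1, 0, 1, 2, 9, 44, 265, 1854, 14833). Σ_{j=11}^{19} C(19,j)·!(19-j) = C(19,11)·!8 + C(19,12)·!7 + C(19,13)·!6 + C(19,14)·!5 + C(19,15)·!4 + C(19,16)·!3 + C(19,17)·!2 + C(19,18)·!1 + C(19,19)·!0 = 75582·14833 + 50388·1854 + 27132·265 + 11628·44 + 3876·9 + 969·2 + 171·1 + 19·0 + 1·1 = 1222265764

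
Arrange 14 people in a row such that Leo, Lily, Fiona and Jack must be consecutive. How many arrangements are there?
Treat the 4 as one block: (14-4+1)! × 4! = 39916800 × 24 = 958003200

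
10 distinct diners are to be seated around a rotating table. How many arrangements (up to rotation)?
Circular: fix one position, arrange the rest. (10-1)! = 362880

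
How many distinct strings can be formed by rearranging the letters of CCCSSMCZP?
9! / (2! × 4! × 1! × 1! × 1!) = 7560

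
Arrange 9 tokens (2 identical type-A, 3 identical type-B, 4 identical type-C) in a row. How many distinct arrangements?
9! / (2! × 3! × 4!) = 1260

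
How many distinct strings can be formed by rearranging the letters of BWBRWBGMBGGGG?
13! / (1! × 1! × 4! × 5! × 2!) = 1081080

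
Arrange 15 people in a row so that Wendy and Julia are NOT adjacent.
Total - adjacent = 15! - (15-1)!×2 = 1307674368000 - 174356582400 = 1133317785600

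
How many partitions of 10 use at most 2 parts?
By conjugation, equals partitions of 10 into parts ≤ 2. Let r_j(i) = number of partitions of i into parts ≤ j, for i = 0..10. r_1(i) = 1 for all i; r_j(i) = r_{j-1}(i) + r_j(i-j). Rows j = 2..2: ≤2: 1 1 2 2 3 3 4 4 5 5 6. r_2(10) = 6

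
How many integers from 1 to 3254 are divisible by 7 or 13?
⌊3254/7⌋ + ⌊3254/13⌋ - ⌊3254/91⌋ = 464 + 250 - 35 = 679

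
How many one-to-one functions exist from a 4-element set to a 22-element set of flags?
P(22,4) = 22!/(22-4)! = 175560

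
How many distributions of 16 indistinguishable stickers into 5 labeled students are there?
C(16+5-1, 5-1) = C(20, 4) = 4845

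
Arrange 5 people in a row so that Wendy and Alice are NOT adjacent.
Total - adjacent = 5! - (5-1)!×2 = 120 - 48 = 72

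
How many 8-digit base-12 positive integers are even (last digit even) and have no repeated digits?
Last∈{0,2,4,6,8,10}. Last=0: 1663200. Last nonzero: 5×10×P(10,6) = 7560000. Total = 9223200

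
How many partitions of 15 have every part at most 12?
Let r_j(i) = number of partitions of i into parts ≤ j, for i = 0..15. r_1(i) = 1 for all i; r_j(i) = r_{j-1}(i) + r_j(i-j). Rows j = 2..12: ≤2: 1 1 2 2 3 3 4 4 5 5 6 6 7 7 8 8; ≤3: 1 1 2 3 4 5 7 8 10 12 14 16 19 21 24 27; ≤4: 1 1 2 3 5 6 9 11 15 18 23 27 34 39 47 54; ≤5: 1 1 2 3 5 7 10 13 18 23 30 37 47 57 70 84; ≤6: 1 1 2 3 5 7 11 14 20 26 35 44 58 71 90 110; ≤7: 1 1 2 3 5 7 11 15 21 28 38 49 65 82 105 131; ≤8: 1 1 2 3 5 7 11 15 22 29 40 52 70 89 116 146; ≤9: 1 1 2 3 5 7 11 15 22 30 41 54 73 94 123 157; ≤10: 1 1 2 3 5 7 11 15 22 30 42 55 75 97 128 164; ≤11: 1 1 2 3 5 7 11 15 22 30 42 56 76 99 131 169; ≤12: 1 1 2 3 5 7 11 15 22 30 42 56 77 100 133 172. r_12(15) = 172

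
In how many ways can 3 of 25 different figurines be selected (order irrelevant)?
C(25,3) = 25!/(3!×22!) = 2300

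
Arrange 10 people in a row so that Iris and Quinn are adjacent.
Treat as block: (10-1)! × 2! = 362880 × 2 = 725760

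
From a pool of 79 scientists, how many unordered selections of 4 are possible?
C(79,4) = 79!/(4!×75!) = 1502501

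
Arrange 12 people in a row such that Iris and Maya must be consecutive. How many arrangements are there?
Treat the 2 as one block: (12-2+1)! × 2! = 39916800 × 2 = 79833600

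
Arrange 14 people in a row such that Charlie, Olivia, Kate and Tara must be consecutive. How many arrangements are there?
Treat the 4 as one block: (14-4+1)! × 4! = 39916800 × 24 = 958003200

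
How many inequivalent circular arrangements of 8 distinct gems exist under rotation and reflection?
(8-1)!/2 = 5040/2 = 2520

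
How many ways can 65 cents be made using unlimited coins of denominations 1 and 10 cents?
Coefficient of x^65 in 1/(1-x^1) · 1/(1-x^10). Use j coins of 10 for j = 0..⌊65/10⌋ = 6, the rest in 1s: 6 + 1 = 7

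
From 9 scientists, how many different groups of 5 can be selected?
C(9,5) = 9!/(5!×4!) = 126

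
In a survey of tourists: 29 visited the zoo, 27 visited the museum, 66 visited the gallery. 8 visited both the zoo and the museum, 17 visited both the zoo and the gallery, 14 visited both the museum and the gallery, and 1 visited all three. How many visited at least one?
|A∪B∪C| = 29+27+66-8-17-14+1 = 84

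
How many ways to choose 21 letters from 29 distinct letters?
C(29,21) = 29!/(21!×8!) = 4292145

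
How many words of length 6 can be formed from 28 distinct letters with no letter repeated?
P(28,6) = 28!/(28-6)! = 271252800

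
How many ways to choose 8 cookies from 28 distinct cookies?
C(28,8) = 28!/(8!×20!) = 3108105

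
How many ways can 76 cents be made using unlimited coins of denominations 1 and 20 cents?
Coefficient of x^76 in 1/(1-x^1) · 1/(1-x^20). Use j coins of 20 for j = 0..⌊76/20⌋ = 3, the rest in 1s: 3 + 1 = 4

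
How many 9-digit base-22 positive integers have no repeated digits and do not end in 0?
Last digit: 21 nonzero choices. First digit: 20 (nonzero, ≠last). Middle 7: P(20,7) = 390700800. Total = 164094336000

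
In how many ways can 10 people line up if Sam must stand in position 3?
Fix one position: (10-1)! = 362880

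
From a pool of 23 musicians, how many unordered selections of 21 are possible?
C(23,21) = 23!/(21!×2!) = 253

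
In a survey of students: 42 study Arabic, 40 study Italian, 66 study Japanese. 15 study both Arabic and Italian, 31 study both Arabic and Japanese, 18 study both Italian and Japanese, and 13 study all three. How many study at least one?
|A∪B∪C| = 42+40+66-15-31-18+13 = 97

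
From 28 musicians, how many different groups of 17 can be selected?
C(28,17) = 28!/(17!×11!) = 21474180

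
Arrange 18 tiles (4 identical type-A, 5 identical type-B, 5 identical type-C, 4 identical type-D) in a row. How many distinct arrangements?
18! / (4! × 5! × 5! × 4!) = 771891120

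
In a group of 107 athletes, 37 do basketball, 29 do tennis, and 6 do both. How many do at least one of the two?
|A∪B| = |A| + |B| - |A∩B| = 37 + 29 - 6 = 60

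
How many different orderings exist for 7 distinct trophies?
7! = 5040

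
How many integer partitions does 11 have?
Pentagonal recurrence p(n) = p(n-1) + p(n-2) - p(n-5) - p(n-7) + p(n-12) + p(n-15) - ... gives p(0..10) = 1, 1, 2, 3, 5, 7, 11, 15, 22, 30, 42. p(11) = p(10) + p(9) - p(6) - p(4) = 42 + 30 - 11 - 5 = 56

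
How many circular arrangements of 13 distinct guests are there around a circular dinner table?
Circular: fix one position, arrange the rest. (13-1)! = 479001600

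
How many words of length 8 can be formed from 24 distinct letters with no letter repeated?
P(24,8) = 24!/(24-8)! = 29654190720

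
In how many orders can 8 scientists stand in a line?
8! = 40320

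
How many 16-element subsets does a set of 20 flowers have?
C(20,16) = 20!/(16!×4!) = 4845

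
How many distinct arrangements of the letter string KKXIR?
5! / (1! × 1! × 1! × 2!) = 60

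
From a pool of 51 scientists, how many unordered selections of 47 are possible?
C(51,47) = 51!/(47!×4!) = 249900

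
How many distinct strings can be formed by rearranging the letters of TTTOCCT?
7! / (4! × 1! × 2!) = 105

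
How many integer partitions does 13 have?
Pentagonal recurrence p(n) = p(n-1) + p(n-2) - p(n-5) - p(n-7) + p(n-12) + p(n-15) - ... gives p(0..12) = 1, 1, 2, 3, 5, 7, 11, 15, 22, 30, 42, 56, 77. p(13) = p(12) + p(11) - p(8) - p(6) + p(1) = 77 + 56 - 22 - 11 + 1 = 101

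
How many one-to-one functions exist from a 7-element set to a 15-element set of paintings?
P(15,7) = 15!/(15-7)! = 32432400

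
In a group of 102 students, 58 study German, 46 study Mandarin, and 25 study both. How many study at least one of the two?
|A∪B| = |A| + |B| - |A∩B| = 58 + 46 - 25 = 79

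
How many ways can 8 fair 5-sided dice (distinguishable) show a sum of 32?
Coefficient of x^32 in (x + x² + ... + x^5)^8. By inclusion-exclusion on dice exceeding 5: Σ_j (-1)^j C(8,j)·C(32-1-5j, 7) = C(8,0)·C(31,7) - C(8,1)·C(26,7) + C(8,2)·C(21,7) - C(8,3)·C(16,7) + C(8,4)·C(11,7) = 1·2629575 - 8·657800 + 28·116280 - 56·11440 + 70·330 = 5475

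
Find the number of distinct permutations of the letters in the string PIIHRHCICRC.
11! / (2! × 2! × 3! × 1! × 3!) = 277200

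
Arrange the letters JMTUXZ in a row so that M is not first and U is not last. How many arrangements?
By inclusion-exclusion: 6! - 2×(6-1)! + (6-2)! = 720 - 240 + 24 = 504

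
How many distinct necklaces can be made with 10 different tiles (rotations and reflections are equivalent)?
(10-1)!/2 = 362880/2 = 181440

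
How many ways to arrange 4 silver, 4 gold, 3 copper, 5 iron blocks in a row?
16! / (4! × 4! × 3! × 5!) = 50450400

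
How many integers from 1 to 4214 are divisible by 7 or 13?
⌊4214/7⌋ + ⌊4214/13⌋ - ⌊4214/91⌋ = 602 + 324 - 46 = 880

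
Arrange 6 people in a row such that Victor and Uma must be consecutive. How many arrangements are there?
Treat the 2 as one block: (6-2+1)! × 2! = 120 × 2 = 240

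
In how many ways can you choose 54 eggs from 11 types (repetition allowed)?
C(54+11-1, 11-1) = C(64, 10) = 151473214816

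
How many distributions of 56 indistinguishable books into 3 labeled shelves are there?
C(56+3-1, 3-1) = C(58, 2) = 1653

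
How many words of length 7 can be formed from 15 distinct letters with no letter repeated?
P(15,7) = 15!/(15-7)! = 32432400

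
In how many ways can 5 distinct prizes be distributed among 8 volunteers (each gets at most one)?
P(8,5) = 8!/(8-5)! = 6720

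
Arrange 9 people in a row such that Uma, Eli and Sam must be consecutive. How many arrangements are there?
Treat the 3 as one block: (9-3+1)! × 3! = 5040 × 6 = 30240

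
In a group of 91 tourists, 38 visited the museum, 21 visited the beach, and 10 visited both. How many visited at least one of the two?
|A∪B| = |A| + |B| - |A∩B| = 38 + 21 - 10 = 49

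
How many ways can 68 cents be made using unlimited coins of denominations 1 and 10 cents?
Coefficient of x^68 in 1/(1-x^1) · 1/(1-x^10). Use j coins of 10 for j = 0..⌊68/10⌋ = 6, the rest in 1s: 6 + 1 = 7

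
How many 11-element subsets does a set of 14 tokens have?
C(14,11) = 14!/(11!×3!) = 364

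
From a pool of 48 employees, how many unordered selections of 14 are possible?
C(48,14) = 48!/(14!×34!) = 482320623240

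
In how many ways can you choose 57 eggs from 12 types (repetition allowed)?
C(57+12-1, 12-1) = C(68, 11) = 1533058025824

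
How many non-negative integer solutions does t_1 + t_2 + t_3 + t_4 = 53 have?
C(53+4-1, 4-1) = C(56, 3) = 27720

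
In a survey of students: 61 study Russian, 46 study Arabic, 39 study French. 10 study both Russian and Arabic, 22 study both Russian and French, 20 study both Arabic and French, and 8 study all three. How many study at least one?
|A∪B∪C| = 61+46+39-10-22-20+8 = 102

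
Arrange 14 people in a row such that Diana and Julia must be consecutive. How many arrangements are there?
Treat the 2 as one block: (14-2+1)! × 2! = 6227020800 × 2 = 12454041600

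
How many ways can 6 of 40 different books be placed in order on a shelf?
P(40,6) = 40!/(40-6)! = 2763633600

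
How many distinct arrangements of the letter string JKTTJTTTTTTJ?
12! / (8! × 1! × 3!) = 1980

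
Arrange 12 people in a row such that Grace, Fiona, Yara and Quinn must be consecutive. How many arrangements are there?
Treat the 4 as one block: (12-4+1)! × 4! = 362880 × 24 = 8709120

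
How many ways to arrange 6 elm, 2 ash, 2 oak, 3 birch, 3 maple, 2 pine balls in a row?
18! / (6! × 2! × 2! × 3! × 3! × 2!) = 30875644800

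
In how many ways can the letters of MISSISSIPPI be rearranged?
11! / (1! × 4! × 4! × 2!) = 34650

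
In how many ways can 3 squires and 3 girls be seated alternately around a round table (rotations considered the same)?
Fix one of the squires: (3-1)! ways for the remaining squires, × 3! ways for the girls = 2 × 6 = 12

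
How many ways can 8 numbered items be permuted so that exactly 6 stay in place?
Choose the 6 fixed points C(8,6) = 28, derange the rest: !2 = Σ_{j=0}^{2} (-1)^j·2!/j! = 2 - 2 + 1 = 1. Product = 28 × 1 = 28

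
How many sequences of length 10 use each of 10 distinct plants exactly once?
10! = 3628800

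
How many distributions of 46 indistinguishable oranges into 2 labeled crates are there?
C(46+2-1, 2-1) = C(47, 1) = 47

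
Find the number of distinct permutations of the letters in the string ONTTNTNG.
8! / (1! × 1! × 3! × 3!) = 1120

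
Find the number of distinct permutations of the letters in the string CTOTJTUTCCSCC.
13! / (1! × 1! × 5! × 1! × 4! × 1!) = 2162160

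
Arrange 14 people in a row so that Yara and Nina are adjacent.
Treat as block: (14-1)! × 2! = 6227020800 × 2 = 12454041600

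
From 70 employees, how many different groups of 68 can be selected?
C(70,68) = 70!/(68!×2!) = 2415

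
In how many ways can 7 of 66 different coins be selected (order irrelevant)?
C(66,7) = 66!/(7!×59!) = 778789440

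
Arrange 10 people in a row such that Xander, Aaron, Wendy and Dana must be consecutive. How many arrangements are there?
Treat the 4 as one block: (10-4+1)! × 4! = 5040 × 24 = 120960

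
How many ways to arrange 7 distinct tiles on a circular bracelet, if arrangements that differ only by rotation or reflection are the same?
(7-1)!/2 = 720/2 = 360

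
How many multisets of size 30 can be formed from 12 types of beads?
C(30+12-1, 12-1) = C(41, 11) = 3159461968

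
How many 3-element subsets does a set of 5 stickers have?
C(5,3) = 5!/(3!×2!) = 10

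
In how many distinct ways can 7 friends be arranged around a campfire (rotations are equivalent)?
Circular: fix one position, arrange the rest. (7-1)! = 720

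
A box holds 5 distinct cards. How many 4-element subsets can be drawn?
C(5,4) = 5!/(4!×1!) = 5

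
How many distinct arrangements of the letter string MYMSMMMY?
8! / (2! × 5! × 1!) = 168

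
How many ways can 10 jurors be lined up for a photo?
10! = 3628800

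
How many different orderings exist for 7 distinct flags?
7! = 5040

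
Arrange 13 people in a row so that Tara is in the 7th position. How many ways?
Fix one position: (13-1)! = 479001600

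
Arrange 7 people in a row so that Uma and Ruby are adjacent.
Treat as block: (7-1)! × 2! = 720 × 2 = 1440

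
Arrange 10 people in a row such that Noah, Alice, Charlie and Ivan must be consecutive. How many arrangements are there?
Treat the 4 as one block: (10-4+1)! × 4! = 5040 × 24 = 120960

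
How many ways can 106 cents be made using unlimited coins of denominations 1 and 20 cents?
Coefficient of x^106 in 1/(1-x^1) · 1/(1-x^20). Use j coins of 20 for j = 0..⌊106/20⌋ = 5, the rest in 1s: 5 + 1 = 6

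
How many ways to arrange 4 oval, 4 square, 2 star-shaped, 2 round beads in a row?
12! / (4! × 4! × 2! × 2!) = 207900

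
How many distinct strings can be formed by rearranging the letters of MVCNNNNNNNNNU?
13! / (1! × 9! × 1! × 1! × 1!) = 17160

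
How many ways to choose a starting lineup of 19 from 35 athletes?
C(35,19) = 35!/(19!×16!) = 4059928950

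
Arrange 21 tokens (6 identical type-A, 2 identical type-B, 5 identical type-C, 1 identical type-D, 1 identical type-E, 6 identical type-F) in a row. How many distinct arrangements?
21! / (6! × 2! × 5! × 1! × 1! × 6!) = 410646075840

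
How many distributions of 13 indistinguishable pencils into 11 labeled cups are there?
C(13+11-1, 11-1) = C(23, 10) = 1144066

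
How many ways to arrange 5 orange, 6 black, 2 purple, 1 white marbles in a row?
14! / (5! × 6! × 2! × 1!) = 504504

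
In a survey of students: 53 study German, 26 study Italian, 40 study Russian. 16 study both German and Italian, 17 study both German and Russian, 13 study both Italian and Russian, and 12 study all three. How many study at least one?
|A∪B∪C| = 53+26+40-16-17-13+12 = 85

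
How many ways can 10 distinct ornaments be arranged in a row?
10! = 3628800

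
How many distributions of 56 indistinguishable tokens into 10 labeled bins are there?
C(56+10-1, 10-1) = C(65, 9) = 31966749880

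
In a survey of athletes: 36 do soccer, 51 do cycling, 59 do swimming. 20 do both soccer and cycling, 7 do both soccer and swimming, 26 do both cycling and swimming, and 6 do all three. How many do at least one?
|A∪B∪C| = 36+51+59-20-7-26+6 = 99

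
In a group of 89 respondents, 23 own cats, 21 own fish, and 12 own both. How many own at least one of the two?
|A∪B| = |A| + |B| - |A∩B| = 23 + 21 - 12 = 32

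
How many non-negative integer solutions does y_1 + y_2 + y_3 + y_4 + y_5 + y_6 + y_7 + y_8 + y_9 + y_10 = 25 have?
C(25+10-1, 10-1) = C(34, 9) = 52451256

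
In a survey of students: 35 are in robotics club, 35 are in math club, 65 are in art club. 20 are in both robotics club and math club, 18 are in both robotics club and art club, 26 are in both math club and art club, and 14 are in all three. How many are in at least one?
|A∪B∪C| = 35+35+65-20-18-26+14 = 85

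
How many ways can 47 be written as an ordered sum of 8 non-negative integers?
C(47+8-1, 8-1) = C(54, 7) = 177100560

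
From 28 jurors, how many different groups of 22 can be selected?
C(28,22) = 28!/(22!×6!) = 376740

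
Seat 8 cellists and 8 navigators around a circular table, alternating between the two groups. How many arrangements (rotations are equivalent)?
Fix one of the cellists: (8-1)! ways for the remaining cellists, × 8! ways for the navigators = 5040 × 40320 = 203212800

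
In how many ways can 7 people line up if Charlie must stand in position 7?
Fix one position: (7-1)! = 720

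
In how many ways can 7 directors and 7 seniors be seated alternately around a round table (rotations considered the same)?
Fix one of the directors: (7-1)! ways for the remaining directors, × 7! ways for the seniors = 720 × 5040 = 3628800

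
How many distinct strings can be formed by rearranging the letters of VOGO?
4! / (1! × 1! × 2!) = 12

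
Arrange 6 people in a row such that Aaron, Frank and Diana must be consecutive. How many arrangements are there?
Treat the 3 as one block: (6-3+1)! × 3! = 24 × 6 = 144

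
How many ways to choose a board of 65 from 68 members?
C(68,65) = 68!/(65!×3!) = 50116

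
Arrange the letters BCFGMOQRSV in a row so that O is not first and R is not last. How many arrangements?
By inclusion-exclusion: 10! - 2×(10-1)! + (10-2)! = 3628800 - 725760 + 40320 = 2943360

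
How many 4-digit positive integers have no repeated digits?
First digit: 9 choices (nonzero). Then descending: 9 × 9 × 8 × 7 = 4536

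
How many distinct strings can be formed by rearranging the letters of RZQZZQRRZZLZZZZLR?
17! / (9! × 2! × 4! × 2!) = 10210200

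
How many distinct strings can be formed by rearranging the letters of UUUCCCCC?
8! / (3! × 5!) = 56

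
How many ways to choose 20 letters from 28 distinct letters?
C(28,20) = 28!/(20!×8!) = 3108105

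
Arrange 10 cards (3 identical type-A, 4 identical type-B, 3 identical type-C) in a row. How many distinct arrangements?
10! / (3! × 4! × 3!) = 4200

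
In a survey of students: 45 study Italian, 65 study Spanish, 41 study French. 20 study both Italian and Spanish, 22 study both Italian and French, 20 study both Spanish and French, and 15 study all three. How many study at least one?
|A∪B∪C| = 45+65+41-20-22-20+15 = 104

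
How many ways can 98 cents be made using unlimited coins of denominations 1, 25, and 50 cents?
Coefficient of x^98 in 1/(1-x^1) · 1/(1-x^25) · 1/(1-x^50). Case on j = number of 50-cent coins (j = 0..1); remainder r = 98 - 50j is made from {1,25} in ⌊r/25⌋+1 ways. r = 98, 48 → 4 + 2 = 6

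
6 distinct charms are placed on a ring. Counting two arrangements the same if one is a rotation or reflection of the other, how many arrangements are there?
(6-1)!/2 = 120/2 = 60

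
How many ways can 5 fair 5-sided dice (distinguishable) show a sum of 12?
Coefficient of x^12 in (x + x² + ... + x^5)^5. By inclusion-exclusion on dice exceeding 5: Σ_j (-1)^j C(5,j)·C(12-1-5j, 4) = C(5,0)·C(11,4) - C(5,1)·C(6,4) = 1·330 - 5·15 = 255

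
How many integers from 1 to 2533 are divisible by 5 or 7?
⌊2533/5⌋ + ⌊2533/7⌋ - ⌊2533/35⌋ = 506 + 361 - 72 = 795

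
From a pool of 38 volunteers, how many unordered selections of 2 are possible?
C(38,2) = 38!/(2!×36!) = 703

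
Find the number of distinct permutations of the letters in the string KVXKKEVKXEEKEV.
14! / (2! × 3! × 5! × 4!) = 2522520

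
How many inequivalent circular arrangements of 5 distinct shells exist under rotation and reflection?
(5-1)!/2 = 24/2 = 12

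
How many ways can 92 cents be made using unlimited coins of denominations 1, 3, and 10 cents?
Coefficient of x^92 in 1/(1-x^1) · 1/(1-x^3) · 1/(1-x^10). Case on j = number of 10-cent coins (j = 0..9); remainder r = 92 - 10j is made from {1,3} in ⌊r/3⌋+1 ways. r = 92, 82, 72, 62, 52, 42, 32, 22, 12, 2 → 31 + 28 + 25 + 21 + 18 + 15 + 11 + 8 + 5 + 1 = 163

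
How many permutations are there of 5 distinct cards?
5! = 120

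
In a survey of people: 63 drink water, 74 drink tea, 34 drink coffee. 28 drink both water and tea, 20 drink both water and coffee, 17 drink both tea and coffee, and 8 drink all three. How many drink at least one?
|A∪B∪C| = 63+74+34-28-20-17+8 = 114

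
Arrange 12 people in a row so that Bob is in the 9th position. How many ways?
Fix one position: (12-1)! = 39916800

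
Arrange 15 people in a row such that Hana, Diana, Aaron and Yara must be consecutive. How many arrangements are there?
Treat the 4 as one block: (15-4+1)! × 4! = 479001600 × 24 = 11496038400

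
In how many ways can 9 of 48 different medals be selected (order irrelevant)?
C(48,9) = 48!/(9!×39!) = 1677106640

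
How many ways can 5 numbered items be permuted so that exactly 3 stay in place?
Choose the 3 fixed points C(5,3) = 10, derange the rest: !2 = Σ_{j=0}^{2} (-1)^j·2!/j! = 2 - 2 + 1 = 1. Product = 10 × 1 = 10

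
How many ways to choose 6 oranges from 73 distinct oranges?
C(73,6) = 73!/(6!×67!) = 170230452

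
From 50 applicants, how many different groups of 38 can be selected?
C(50,38) = 50!/(38!×12!) = 121399651100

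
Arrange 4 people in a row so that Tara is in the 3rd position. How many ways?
Fix one position: (4-1)! = 6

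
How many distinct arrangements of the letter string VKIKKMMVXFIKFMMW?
16! / (2! × 2! × 1! × 4! × 2! × 4! × 1!) = 4540536000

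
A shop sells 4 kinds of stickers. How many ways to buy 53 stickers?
C(53+4-1, 4-1) = C(56, 3) = 27720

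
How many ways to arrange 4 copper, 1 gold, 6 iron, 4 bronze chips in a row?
15! / (4! × 1! × 6! × 4!) = 3153150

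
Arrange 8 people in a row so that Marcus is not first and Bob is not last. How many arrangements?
By inclusion-exclusion: 8! - 2×(8-1)! + (8-2)! = 40320 - 10080 + 720 = 30960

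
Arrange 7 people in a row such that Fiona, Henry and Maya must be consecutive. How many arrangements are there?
Treat the 3 as one block: (7-3+1)! × 3! = 120 × 6 = 720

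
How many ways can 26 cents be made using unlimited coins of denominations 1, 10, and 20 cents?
Coefficient of x^26 in 1/(1-x^1) · 1/(1-x^10) · 1/(1-x^20). Case on j = number of 20-cent coins (j = 0..1); remainder r = 26 - 20j is made from {1,10} in ⌊r/10⌋+1 ways. r = 26, 6 → 3 + 1 = 4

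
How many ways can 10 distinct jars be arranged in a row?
10! = 3628800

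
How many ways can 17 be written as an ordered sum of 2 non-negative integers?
C(17+2-1, 2-1) = C(18, 1) = 18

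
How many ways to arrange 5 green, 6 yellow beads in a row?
11! / (5! × 6!) = 462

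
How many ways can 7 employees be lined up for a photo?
7! = 5040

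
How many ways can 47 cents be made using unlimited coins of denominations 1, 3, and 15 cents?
Coefficient of x^47 in 1/(1-x^1) · 1/(1-x^3) · 1/(1-x^15). Case on j = number of 15-cent coins (j = 0..3); remainder r = 47 - 15j is made from {1,3} in ⌊r/3⌋+1 ways. r = 47, 32, 17, 2 → 16 + 11 + 6 + 1 = 34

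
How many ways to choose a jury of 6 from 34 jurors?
C(34,6) = 34!/(6!×28!) = 1344904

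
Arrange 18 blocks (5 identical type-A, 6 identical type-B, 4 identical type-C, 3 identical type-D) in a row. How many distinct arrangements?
18! / (5! × 6! × 4! × 3!) = 514594080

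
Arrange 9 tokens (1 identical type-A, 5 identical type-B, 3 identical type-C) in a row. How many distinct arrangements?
9! / (1! × 5! × 3!) = 504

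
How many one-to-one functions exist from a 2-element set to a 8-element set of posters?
P(8,2) = 8!/(8-2)! = 56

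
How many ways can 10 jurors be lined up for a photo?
10! = 3628800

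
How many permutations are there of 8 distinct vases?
8! = 40320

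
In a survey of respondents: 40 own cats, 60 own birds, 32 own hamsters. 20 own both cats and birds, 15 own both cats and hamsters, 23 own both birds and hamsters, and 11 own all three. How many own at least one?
|A∪B∪C| = 40+60+32-20-15-23+11 = 85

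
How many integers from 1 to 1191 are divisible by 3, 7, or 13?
⌊1191/3⌋+⌊1191/7⌋+⌊1191/13⌋ - ⌊1191/21⌋-⌊1191/39⌋-⌊1191/91⌋ + ⌊1191/273⌋ = 397+170+91 - 56-30-13 + 4 = 563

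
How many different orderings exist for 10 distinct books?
10! = 3628800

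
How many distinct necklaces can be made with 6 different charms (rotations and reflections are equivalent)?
(6-1)!/2 = 120/2 = 60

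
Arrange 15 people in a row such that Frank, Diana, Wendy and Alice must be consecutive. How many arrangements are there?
Treat the 4 as one block: (15-4+1)! × 4! = 479001600 × 24 = 11496038400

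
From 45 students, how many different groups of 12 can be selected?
C(45,12) = 45!/(12!×33!) = 28760021745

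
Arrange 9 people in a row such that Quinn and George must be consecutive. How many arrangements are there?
Treat the 2 as one block: (9-2+1)! × 2! = 40320 × 2 = 80640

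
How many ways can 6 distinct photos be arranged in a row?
6! = 720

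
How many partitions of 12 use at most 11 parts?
By conjugation, equals partitions of 12 into parts ≤ 11. Let r_j(i) = number of partitions of i into parts ≤ j, for i = 0..12. r_1(i) = 1 for all i; r_j(i) = r_{j-1}(i) + r_j(i-j). Rows j = 2..11: ≤2: 1 1 2 2 3 3 4 4 5 5 6 6 7; ≤3: 1 1 2 3 4 5 7 8 10 12 14 16 19; ≤4: 1 1 2 3 5 6 9 11 15 18 23 27 34; ≤5: 1 1 2 3 5 7 10 13 18 23 30 37 47; ≤6: 1 1 2 3 5 7 11 14 20 26 35 44 58; ≤7: 1 1 2 3 5 7 11 15 21 28 38 49 65; ≤8: 1 1 2 3 5 7 11 15 22 29 40 52 70; ≤9: 1 1 2 3 5 7 11 15 22 30 41 54 73; ≤10: 1 1 2 3 5 7 11 15 22 30 42 55 75; ≤11: 1 1 2 3 5 7 11 15 22 30 42 56 76. r_11(12) = 76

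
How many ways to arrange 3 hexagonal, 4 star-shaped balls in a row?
7! / (3! × 4!) = 35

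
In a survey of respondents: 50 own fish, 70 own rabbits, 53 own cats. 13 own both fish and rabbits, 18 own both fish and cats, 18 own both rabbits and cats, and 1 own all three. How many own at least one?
|A∪B∪C| = 50+70+53-13-18-18+1 = 125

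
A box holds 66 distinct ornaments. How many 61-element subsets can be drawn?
C(66,61) = 66!/(61!×5!) = 8936928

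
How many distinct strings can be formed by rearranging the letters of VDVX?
4! / (2! × 1! × 1!) = 12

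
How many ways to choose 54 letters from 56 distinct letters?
C(56,54) = 56!/(54!×2!) = 1540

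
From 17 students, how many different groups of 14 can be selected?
C(17,14) = 17!/(14!×3!) = 680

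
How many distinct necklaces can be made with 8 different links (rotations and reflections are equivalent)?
(8-1)!/2 = 5040/2 = 2520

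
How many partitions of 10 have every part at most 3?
Let r_j(i) = number of partitions of i into parts ≤ j, for i = 0..10. r_1(i) = 1 for all i; r_j(i) = r_{j-1}(i) + r_j(i-j). Rows j = 2..3: ≤2: 1 1 2 2 3 3 4 4 5 5 6; ≤3: 1 1 2 3 4 5 7 8 10 12 14. r_3(10) = 14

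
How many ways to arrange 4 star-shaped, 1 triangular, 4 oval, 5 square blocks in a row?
14! / (4! × 1! × 4! × 5!) = 1261260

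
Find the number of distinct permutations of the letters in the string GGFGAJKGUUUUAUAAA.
17! / (1! × 1! × 1! × 4! × 5! × 5!) = 1029188160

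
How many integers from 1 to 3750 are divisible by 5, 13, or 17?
⌊3750/5⌋+⌊3750/13⌋+⌊3750/17⌋ - ⌊3750/65⌋-⌊3750/85⌋-⌊3750/221⌋ + ⌊3750/1105⌋ = 750+288+220 - 57-44-16 + 3 = 1144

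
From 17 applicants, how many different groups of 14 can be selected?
C(17,14) = 17!/(14!×3!) = 680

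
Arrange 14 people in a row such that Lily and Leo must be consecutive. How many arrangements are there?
Treat the 2 as one block: (14-2+1)! × 2! = 6227020800 × 2 = 12454041600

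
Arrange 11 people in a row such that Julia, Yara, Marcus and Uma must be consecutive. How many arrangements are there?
Treat the 4 as one block: (11-4+1)! × 4! = 40320 × 24 = 967680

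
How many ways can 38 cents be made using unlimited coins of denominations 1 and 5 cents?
Coefficient of x^38 in 1/(1-x^1) · 1/(1-x^5). Use j coins of 5 for j = 0..⌊38/5⌋ = 7, the rest in 1s: 7 + 1 = 8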